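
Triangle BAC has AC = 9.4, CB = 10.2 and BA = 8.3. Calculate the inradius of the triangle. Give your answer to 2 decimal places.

Semiperimeter s = (9.4 + 10.2 + 8.3)/2 = 13.95.
Heron's formula: area = √(13.95·4.55·3.75·5.65) ≈ 36.672.
Inradius = area/s = 36.672/13.95 ≈ 2.6288.

2.63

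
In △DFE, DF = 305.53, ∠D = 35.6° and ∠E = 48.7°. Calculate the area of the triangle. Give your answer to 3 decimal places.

The third angle is ∠F = 180° − ∠E − ∠D = 95.70°.
Law of sines: FE = DF·sin D/sin E ≈ 236.74.
Law of sines: ED = DF·sin F/sin E ≈ 404.68.
Area = ½·DF·FE·sin F ≈ 35987.

area ≈ 35987.124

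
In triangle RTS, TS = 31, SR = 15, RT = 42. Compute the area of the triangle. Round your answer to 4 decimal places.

Semiperimeter s = (31 + 15 + 42)/2 = 44.
Heron's formula: area = √(44·13·29·2) ≈ 182.14.

182.1428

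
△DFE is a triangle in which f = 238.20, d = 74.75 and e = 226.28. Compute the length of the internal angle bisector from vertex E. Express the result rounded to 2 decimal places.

By the law of cosines, cos E = (d² + f² − e²) / (2·d·f) ≈ 0.31238, so ∠E ≈ 71.80°.
The bisector from E has length 2·d·f·cos(∠E/2)/(d+f) ≈ 92.177.

t_E ≈ 92.18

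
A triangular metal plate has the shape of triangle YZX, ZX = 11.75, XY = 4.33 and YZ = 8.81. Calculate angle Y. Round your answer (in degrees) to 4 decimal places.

123.1295

By the law of cosines, cos Y = (XY² + YZ² − ZX²) / (2·XY·YZ) ≈ -0.54653, so ∠Y ≈ 123.13°.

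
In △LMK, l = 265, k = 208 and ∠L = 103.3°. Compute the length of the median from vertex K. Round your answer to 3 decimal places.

178.558

Law of sines: sin K = k·sin L/l ≈ 0.76385.
Since l ≥ k, only the acute value applies: ∠K ≈ 49.81°.
Then ∠M = 180° − ∠L − ∠K ≈ 26.89°.
Law of sines gives m = l·sin M/sin L ≈ 123.18.
Median from K: ½√(2·l² + 2·m² − k²) ≈ 178.56.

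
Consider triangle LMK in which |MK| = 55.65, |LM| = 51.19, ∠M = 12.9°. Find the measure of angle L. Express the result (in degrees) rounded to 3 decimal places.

By the law of cosines, |KL|² = |LM|² + |MK|² − 2·|LM|·|MK|·cos M = 163.69, so |KL| ≈ 12.794.
Law of cosines again: cos L = (|KL|² + |LM|² − |MK|²)/(2·|KL|·|LM|) ≈ -0.23882, so ∠L ≈ 103.82°.

103.817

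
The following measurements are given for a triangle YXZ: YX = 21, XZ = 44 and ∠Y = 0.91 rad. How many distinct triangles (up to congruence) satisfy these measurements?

YX·sin Y = 21·sin(0.91 rad) ≈ 16.58.
Since XZ ≥ YX, exactly one triangle exists.

1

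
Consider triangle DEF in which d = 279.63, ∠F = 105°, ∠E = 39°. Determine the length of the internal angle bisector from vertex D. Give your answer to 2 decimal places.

t_D ≈ 344.82

The third angle is ∠D = 180° − ∠E − ∠F = 36.00°.
Law of sines: e = d·sin E/sin D ≈ 299.39.
Law of sines: f = d·sin F/sin D ≈ 459.52.
The bisector from D has length 2·e·f·cos(∠D/2)/(e+f) ≈ 344.82.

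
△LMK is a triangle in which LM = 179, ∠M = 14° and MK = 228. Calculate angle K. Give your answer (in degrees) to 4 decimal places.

By the law of cosines, KL² = LM² + MK² − 2·LM·MK·cos M = 4825.6, so KL ≈ 69.466.
Law of cosines again: cos K = (MK² + KL² − LM²)/(2·MK·KL) ≈ 0.78192, so ∠K ≈ 38.56°.

∠K ≈ 38.5634°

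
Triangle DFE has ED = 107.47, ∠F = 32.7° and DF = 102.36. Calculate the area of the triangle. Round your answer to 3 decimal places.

4929.577

Law of sines: sin E = DF·sin F/ED ≈ 0.51455.
Since ED ≥ DF, only the acute value applies: ∠E ≈ 30.97°.
Then ∠D = 180° − ∠F − ∠E ≈ 116.33°.
Law of sines gives FE = ED·sin D/sin F ≈ 178.29.
Area = ½·ED·DF·sin D ≈ 4929.6.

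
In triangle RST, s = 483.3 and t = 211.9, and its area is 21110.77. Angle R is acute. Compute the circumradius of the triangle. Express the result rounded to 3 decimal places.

From area = ½·s·t·sin R, we get sin R = 2·area/(s·t) ≈ 0.41227.
Taking the acute solution, ∠R ≈ 24.35°.
Law of cosines then gives r ≈ 303.11.
Circumradius = r/(2 sin R) ≈ 367.61.

367.606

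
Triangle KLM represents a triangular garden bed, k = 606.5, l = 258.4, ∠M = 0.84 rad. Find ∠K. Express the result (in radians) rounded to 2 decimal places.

By the law of cosines, m² = k² + l² − 2·k·l·cos M = 2.254e+05, so m ≈ 474.77.
Law of cosines again: cos K = (l² + m² − k²)/(2·l·m) ≈ -0.30840, so ∠K ≈ 1.884 rad.

∠K ≈ 1.88 rad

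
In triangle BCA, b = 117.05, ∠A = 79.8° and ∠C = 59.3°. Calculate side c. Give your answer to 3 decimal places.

153.718

The third angle is ∠B = 180° − ∠C − ∠A = 40.90°.
Law of sines: c = b·sin C/sin B ≈ 153.72.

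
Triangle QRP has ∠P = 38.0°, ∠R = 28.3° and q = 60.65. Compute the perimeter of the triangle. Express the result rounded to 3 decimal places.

The third angle is ∠Q = 180° − ∠R − ∠P = 113.70°.
Law of sines: r = q·sin R/sin Q ≈ 31.402.
Law of sines: p = q·sin P/sin Q ≈ 40.779.
Semiperimeter s = (60.65+31.402+40.779)/2 = 66.415.
Perimeter = 60.65 + 31.402 + 40.779 = 132.83.

perimeter ≈ 132.831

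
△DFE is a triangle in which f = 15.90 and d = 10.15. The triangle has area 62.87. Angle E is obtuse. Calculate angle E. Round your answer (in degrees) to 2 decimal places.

From area = ½·d·f·sin E, we get sin E = 2·area/(d·f) ≈ 0.77913.
Taking the obtuse solution, ∠E ≈ 128.82°.

∠E ≈ 128.82°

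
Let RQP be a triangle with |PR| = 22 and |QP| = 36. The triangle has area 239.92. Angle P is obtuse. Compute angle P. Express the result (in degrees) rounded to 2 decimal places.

From area = ½·|QP|·|PR|·sin P, we get sin P = 2·area/(|QP|·|PR|) ≈ 0.60586.
Taking the obtuse solution, ∠P ≈ 142.71°.

∠P ≈ 142.71°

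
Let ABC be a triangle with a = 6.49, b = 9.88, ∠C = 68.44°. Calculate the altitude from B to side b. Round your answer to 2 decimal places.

6.04

By the law of cosines, c² = a² + b² − 2·a·b·cos C = 92.609, so c ≈ 9.6233.
Area = ½·a·b·sin C ≈ 29.817.
The altitude from B has length 2·area/b ≈ 6.0359.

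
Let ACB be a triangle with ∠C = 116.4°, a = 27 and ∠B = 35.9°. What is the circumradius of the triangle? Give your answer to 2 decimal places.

The third angle is ∠A = 180° − ∠C − ∠B = 27.70°.
Law of sines: c = a·sin C/sin A ≈ 52.027.
Law of sines: b = a·sin B/sin A ≈ 34.059.
Circumradius = a/(2 sin A) ≈ 29.042.

R ≈ 29.04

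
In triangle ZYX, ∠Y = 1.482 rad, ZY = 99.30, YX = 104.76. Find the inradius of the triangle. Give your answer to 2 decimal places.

By the law of cosines, XZ² = ZY² + YX² − 2·ZY·YX·cos Y = 18990, so XZ ≈ 137.8.
Area = ½·ZY·YX·sin Y ≈ 5180.8.
Semiperimeter s = (104.76+137.8+99.3)/2 = 170.93.
Inradius = area/s = 5180.8/170.93 ≈ 30.309.

30.31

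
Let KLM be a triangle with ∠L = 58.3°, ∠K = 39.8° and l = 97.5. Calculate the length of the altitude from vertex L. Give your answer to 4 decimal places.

The third angle is ∠M = 180° − ∠K − ∠L = 81.90°.
Law of sines: k = l·sin K/sin L ≈ 73.354.
Law of sines: m = l·sin M/sin L ≈ 113.45.
Area = ½·l·k·sin M ≈ 3540.3.
The altitude from L has length 2·area/l ≈ 72.623.

72.6225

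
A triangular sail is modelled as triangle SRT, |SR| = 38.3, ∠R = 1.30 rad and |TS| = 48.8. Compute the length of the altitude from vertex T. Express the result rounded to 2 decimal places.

40.64

Law of sines: sin T = |SR|·sin R/|TS| ≈ 0.75624.
Since |TS| ≥ |SR|, only the acute value applies: ∠T ≈ 0.858 rad.
Then ∠S = π − ∠R − ∠T ≈ 0.984 rad.
Law of sines gives |RT| = |TS|·sin S/sin R ≈ 42.175.
Area = ½·|TS|·|SR|·sin S ≈ 778.22.
The altitude from T has length 2·area/|SR| ≈ 40.638.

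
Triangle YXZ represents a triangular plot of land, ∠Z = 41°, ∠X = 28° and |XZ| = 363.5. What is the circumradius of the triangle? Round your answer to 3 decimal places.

The third angle is ∠Y = 180° − ∠X − ∠Z = 111.00°.
Law of sines: |ZY| = |XZ|·sin X/sin Y ≈ 182.79.
Law of sines: |YX| = |XZ|·sin Z/sin Y ≈ 255.44.
Circumradius = |XZ|/(2 sin Y) ≈ 194.68.

194.681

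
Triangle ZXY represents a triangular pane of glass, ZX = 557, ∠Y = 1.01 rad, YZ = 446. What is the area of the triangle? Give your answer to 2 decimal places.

Law of sines: sin X = YZ·sin Y/ZX ≈ 0.67807.
Since ZX ≥ YZ, only the acute value applies: ∠X ≈ 0.745 rad.
Then ∠Z = π − ∠Y − ∠X ≈ 1.386 rad.
Law of sines gives XY = ZX·sin Z/sin Y ≈ 646.6.
Area = ½·ZX·YZ·sin Z ≈ 1.2211e+05.

122106.50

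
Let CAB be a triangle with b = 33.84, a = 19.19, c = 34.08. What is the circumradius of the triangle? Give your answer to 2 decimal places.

R ≈ 17.70

By the law of cosines, cos C = (a² + b² − c²) / (2·a·b) ≈ 0.27099, so ∠C ≈ 74.28°.
Circumradius = c/(2 sin C) ≈ 17.702.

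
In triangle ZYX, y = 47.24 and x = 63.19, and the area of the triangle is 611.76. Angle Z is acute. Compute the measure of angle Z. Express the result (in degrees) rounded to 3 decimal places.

From area = ½·y·x·sin Z, we get sin Z = 2·area/(y·x) ≈ 0.40988.
Taking the acute solution, ∠Z ≈ 24.20°.

24.197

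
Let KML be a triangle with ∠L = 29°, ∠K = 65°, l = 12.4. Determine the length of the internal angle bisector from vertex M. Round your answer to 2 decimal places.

11.82

The third angle is ∠M = 180° − ∠L − ∠K = 86.00°.
Law of sines: k = l·sin K/sin L ≈ 23.181.
Law of sines: m = l·sin M/sin L ≈ 25.515.
The bisector from M has length 2·l·k·cos(∠M/2)/(l+k) ≈ 11.817.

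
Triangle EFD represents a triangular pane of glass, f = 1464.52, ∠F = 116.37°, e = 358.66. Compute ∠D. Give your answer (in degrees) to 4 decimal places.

Law of sines: sin E = e·sin F/f ≈ 0.21942.
Since f ≥ e, only the acute value applies: ∠E ≈ 12.67°.
Then ∠D = 180° − ∠F − ∠E ≈ 50.96°.

∠D ≈ 50.9553°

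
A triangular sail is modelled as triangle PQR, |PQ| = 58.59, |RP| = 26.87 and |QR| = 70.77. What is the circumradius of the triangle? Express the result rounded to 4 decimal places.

By the law of cosines, cos P = (|RP|² + |PQ|² − |QR|²) / (2·|RP|·|PQ|) ≈ -0.27110, so ∠P ≈ 105.73°.
Circumradius = |QR|/(2 sin P) ≈ 36.762.

36.7617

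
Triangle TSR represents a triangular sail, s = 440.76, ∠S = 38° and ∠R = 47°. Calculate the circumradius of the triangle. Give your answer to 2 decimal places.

The third angle is ∠T = 180° − ∠S − ∠R = 95.00°.
Law of sines: t = s·sin T/sin S ≈ 713.19.
Law of sines: r = s·sin R/sin S ≈ 523.59.
Circumradius = s/(2 sin S) ≈ 357.96.

357.96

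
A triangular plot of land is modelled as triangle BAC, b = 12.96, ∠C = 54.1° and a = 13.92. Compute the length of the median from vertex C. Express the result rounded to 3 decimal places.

m_C ≈ 11.972

By the law of cosines, c² = b² + a² − 2·b·a·cos C = 150.16, so c ≈ 12.254.
Median from C: ½√(2·b² + 2·a² − c²) ≈ 11.972.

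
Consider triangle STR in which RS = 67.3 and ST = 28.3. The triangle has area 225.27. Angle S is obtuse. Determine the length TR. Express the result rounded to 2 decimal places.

From area = ½·RS·ST·sin S, we get sin S = 2·area/(RS·ST) ≈ 0.23655.
Taking the obtuse solution, ∠S ≈ 2.903 rad.
Law of cosines then gives TR ≈ 95.033.

95.03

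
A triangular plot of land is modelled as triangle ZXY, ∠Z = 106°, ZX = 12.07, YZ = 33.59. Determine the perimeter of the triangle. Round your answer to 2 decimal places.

84.36

By the law of cosines, XY² = YZ² + ZX² − 2·YZ·ZX·cos Z = 1497.5, so XY ≈ 38.697.
Semiperimeter s = (38.697+33.59+12.07)/2 = 42.179.
Perimeter = 38.697 + 33.59 + 12.07 = 84.357.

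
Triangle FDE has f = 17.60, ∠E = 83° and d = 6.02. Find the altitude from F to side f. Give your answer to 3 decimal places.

By the law of cosines, e² = f² + d² − 2·f·d·cos E = 320.18, so e ≈ 17.893.
Area = ½·f·d·sin E ≈ 52.581.
The altitude from F has length 2·area/f ≈ 5.9751.

h_F ≈ 5.975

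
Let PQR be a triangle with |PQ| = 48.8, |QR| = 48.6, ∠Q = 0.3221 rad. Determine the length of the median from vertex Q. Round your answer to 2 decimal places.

48.07

By the law of cosines, |RP|² = |PQ|² + |QR|² − 2·|PQ|·|QR|·cos Q = 243.98, so |RP| ≈ 15.62.
Median from Q: ½√(2·|PQ|² + 2·|QR|² − |RP|²) ≈ 48.07.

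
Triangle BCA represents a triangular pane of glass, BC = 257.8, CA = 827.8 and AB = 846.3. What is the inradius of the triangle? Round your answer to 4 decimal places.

Semiperimeter s = (827.8 + 846.3 + 257.8)/2 = 965.95.
Heron's formula: area = √(965.95·138.15·119.65·708.15) ≈ 1.0633e+05.
Inradius = area/s = 1.0633e+05/965.95 ≈ 110.08.

r ≈ 110.0822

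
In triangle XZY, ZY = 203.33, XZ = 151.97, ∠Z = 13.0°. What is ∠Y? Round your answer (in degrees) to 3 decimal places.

By the law of cosines, YX² = XZ² + ZY² − 2·XZ·ZY·cos Z = 4221.8, so YX ≈ 64.975.
Law of cosines again: cos Y = (ZY² + YX² − XZ²)/(2·ZY·YX) ≈ 0.85040, so ∠Y ≈ 31.74°.

31.745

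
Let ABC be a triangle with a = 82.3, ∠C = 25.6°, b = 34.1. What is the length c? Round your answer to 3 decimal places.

By the law of cosines, c² = a² + b² − 2·a·b·cos C = 2874.2, so c ≈ 53.612.

53.612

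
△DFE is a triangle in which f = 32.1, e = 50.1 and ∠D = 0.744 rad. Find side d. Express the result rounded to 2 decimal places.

34.26

By the law of cosines, d² = f² + e² − 2·f·e·cos D = 1173.9, so d ≈ 34.262.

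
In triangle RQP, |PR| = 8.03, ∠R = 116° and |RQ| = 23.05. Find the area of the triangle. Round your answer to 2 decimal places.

Area = ½·|PR|·|RQ|·sin R ≈ 83.18.

area ≈ 83.18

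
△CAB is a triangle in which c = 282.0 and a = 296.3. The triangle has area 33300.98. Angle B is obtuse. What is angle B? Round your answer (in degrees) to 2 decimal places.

From area = ½·c·a·sin B, we get sin B = 2·area/(c·a) ≈ 0.79709.
Taking the obtuse solution, ∠B ≈ 127.15°.

∠B ≈ 127.15°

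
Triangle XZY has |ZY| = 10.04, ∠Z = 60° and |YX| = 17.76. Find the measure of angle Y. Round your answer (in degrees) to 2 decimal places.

Law of sines: sin X = |ZY|·sin Z/|YX| ≈ 0.48958.
Since |YX| ≥ |ZY|, only the acute value applies: ∠X ≈ 29.31°.
Then ∠Y = 180° − ∠Z − ∠X ≈ 90.69°.

90.69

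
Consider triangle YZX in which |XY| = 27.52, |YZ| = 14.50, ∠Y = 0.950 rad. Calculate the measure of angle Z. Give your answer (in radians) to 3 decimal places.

1.638

By the law of cosines, |ZX|² = |XY|² + |YZ|² − 2·|XY|·|YZ|·cos Y = 503.37, so |ZX| ≈ 22.436.
Law of cosines again: cos Z = (|YZ|² + |ZX|² − |XY|²)/(2·|YZ|·|ZX|) ≈ -0.06721, so ∠Z ≈ 1.638 rad.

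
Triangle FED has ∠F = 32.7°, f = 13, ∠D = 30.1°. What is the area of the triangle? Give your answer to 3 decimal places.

69.768

The third angle is ∠E = 180° − ∠D − ∠F = 117.20°.
Law of sines: e = f·sin E/sin F ≈ 21.402.
Law of sines: d = f·sin D/sin F ≈ 12.068.
Area = ½·f·e·sin D ≈ 69.768.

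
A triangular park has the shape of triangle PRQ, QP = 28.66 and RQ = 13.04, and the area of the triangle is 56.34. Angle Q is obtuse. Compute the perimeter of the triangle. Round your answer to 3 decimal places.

perimeter ≈ 82.981

From area = ½·RQ·QP·sin Q, we get sin Q = 2·area/(RQ·QP) ≈ 0.30150.
Taking the obtuse solution, ∠Q ≈ 162.45°.
Law of cosines then gives PR ≈ 41.281.
Perimeter = 13.04 + 28.66 + 41.281 = 82.981.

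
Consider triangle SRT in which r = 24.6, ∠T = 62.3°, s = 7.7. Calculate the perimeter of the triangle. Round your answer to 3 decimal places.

perimeter ≈ 54.399

By the law of cosines, t² = s² + r² − 2·s·r·cos T = 488.35, so t ≈ 22.099.
Semiperimeter p = (7.7+24.6+22.099)/2 = 27.199.
Perimeter = 7.7 + 24.6 + 22.099 = 54.399.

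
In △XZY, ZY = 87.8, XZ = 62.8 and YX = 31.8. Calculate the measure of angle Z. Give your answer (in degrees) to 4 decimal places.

∠Z ≈ 15.2090°

By the law of cosines, cos Z = (XZ² + ZY² − YX²) / (2·XZ·ZY) ≈ 0.96498, so ∠Z ≈ 15.21°.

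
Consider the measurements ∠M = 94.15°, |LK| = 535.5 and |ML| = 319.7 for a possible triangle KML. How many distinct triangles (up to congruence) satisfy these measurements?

1

|ML|·sin M = 319.7·sin(94.15°) ≈ 318.9.
Since ∠M is not acute, a triangle exists only if |LK| > |ML|; here |LK| > |ML|, so there is exactly one triangle.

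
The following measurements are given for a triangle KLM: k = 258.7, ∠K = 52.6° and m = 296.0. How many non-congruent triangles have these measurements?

m·sin K = 296.0·sin(52.6°) ≈ 235.1.
Since m sin K < k < m (235.1 < 258.7 < 296.0), two triangles exist.

2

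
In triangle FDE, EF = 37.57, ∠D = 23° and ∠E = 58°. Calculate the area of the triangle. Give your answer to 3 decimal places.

The third angle is ∠F = 180° − ∠D − ∠E = 99.00°.
Law of sines: DE = EF·sin F/sin D ≈ 94.969.
Law of sines: FD = EF·sin E/sin D ≈ 81.542.
Area = ½·EF·DE·sin E ≈ 1512.9.

area ≈ 1512.916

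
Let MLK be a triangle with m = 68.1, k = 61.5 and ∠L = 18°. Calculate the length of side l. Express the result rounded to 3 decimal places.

21.296

By the law of cosines, l² = k² + m² − 2·k·m·cos L = 453.53, so l ≈ 21.296.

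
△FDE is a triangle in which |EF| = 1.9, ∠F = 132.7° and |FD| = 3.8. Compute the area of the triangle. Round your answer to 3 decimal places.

Area = ½·|EF|·|FD|·sin F ≈ 2.653.

2.653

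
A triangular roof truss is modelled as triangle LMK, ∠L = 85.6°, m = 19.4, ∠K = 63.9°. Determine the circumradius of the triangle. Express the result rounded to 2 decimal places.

R ≈ 19.11

The third angle is ∠M = 180° − ∠K − ∠L = 30.50°.
Law of sines: l = m·sin L/sin M ≈ 38.111.
Law of sines: k = m·sin K/sin M ≈ 34.326.
Circumradius = m/(2 sin M) ≈ 19.112.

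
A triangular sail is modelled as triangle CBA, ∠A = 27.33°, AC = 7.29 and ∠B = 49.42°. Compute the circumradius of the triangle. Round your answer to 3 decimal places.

The third angle is ∠C = 180° − ∠B − ∠A = 103.25°.
Law of sines: BA = AC·sin C/sin B ≈ 9.3429.
Law of sines: CB = AC·sin A/sin B ≈ 4.4068.
Circumradius = AC/(2 sin B) ≈ 4.7992.

4.799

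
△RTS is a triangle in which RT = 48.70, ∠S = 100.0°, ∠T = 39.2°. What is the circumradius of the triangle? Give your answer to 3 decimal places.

The third angle is ∠R = 180° − ∠T − ∠S = 40.80°.
Law of sines: TS = RT·sin R/sin S ≈ 32.312.
Law of sines: SR = RT·sin T/sin S ≈ 31.255.
Circumradius = RT/(2 sin S) ≈ 24.726.

24.726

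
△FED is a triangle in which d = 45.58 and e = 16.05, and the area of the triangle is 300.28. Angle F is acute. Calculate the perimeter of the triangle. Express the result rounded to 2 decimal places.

From area = ½·e·d·sin F, we get sin F = 2·area/(e·d) ≈ 0.82093.
Taking the acute solution, ∠F ≈ 55.18°.
Law of cosines then gives f ≈ 38.725.
Perimeter = 38.725 + 16.05 + 45.58 = 100.36.

perimeter ≈ 100.36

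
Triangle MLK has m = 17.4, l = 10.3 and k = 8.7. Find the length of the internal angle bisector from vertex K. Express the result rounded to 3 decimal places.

12.710

By the law of cosines, cos K = (m² + l² − k²) / (2·m·l) ≈ 0.92947, so ∠K ≈ 21.65°.
The bisector from K has length 2·m·l·cos(∠K/2)/(m+l) ≈ 12.71.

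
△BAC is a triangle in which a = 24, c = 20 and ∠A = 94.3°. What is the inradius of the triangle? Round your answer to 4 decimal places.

Law of sines: sin C = c·sin A/a ≈ 0.83099.
Since a ≥ c, only the acute value applies: ∠C ≈ 56.20°.
Then ∠B = 180° − ∠A − ∠C ≈ 29.50°.
Law of sines gives b = a·sin B/sin A ≈ 11.851.
Area = ½·a·c·sin B ≈ 118.18.
Semiperimeter s = (11.851+24+20)/2 = 27.926.
Inradius = area/s = 118.18/27.926 ≈ 4.232.

4.2320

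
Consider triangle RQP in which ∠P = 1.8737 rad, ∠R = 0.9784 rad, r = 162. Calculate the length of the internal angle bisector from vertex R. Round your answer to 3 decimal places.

75.755

The third angle is ∠Q = π − ∠P − ∠R = 0.2895 rad.
Law of sines: q = r·sin Q/sin R ≈ 55.744.
Law of sines: p = r·sin P/sin R ≈ 186.38.
The bisector from R has length 2·q·p·cos(∠R/2)/(q+p) ≈ 75.755.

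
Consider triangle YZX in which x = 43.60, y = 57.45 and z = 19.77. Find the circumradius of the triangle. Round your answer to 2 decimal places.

By the law of cosines, cos Y = (z² + x² − y²) / (2·z·x) ≈ -0.58511, so ∠Y ≈ 125.81°.
Circumradius = y/(2 sin Y) ≈ 35.421.

35.42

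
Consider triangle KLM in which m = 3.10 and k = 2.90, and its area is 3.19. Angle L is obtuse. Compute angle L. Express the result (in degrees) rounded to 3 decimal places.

From area = ½·m·k·sin L, we get sin L = 2·area/(m·k) ≈ 0.70968.
Taking the obtuse solution, ∠L ≈ 134.79°.

∠L ≈ 134.791°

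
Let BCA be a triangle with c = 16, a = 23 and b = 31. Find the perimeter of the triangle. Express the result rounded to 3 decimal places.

perimeter ≈ 70.000

Perimeter = 31 + 16 + 23 = 70.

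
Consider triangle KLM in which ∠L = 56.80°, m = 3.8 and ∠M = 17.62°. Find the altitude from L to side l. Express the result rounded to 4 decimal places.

3.6604

The third angle is ∠K = 180° − ∠L − ∠M = 105.58°.
Law of sines: k = m·sin K/sin M ≈ 12.092.
Law of sines: l = m·sin L/sin M ≈ 10.504.
Area = ½·m·k·sin L ≈ 19.225.
The altitude from L has length 2·area/l ≈ 3.6604.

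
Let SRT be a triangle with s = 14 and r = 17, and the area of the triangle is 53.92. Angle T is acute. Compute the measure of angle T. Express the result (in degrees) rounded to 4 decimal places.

From area = ½·s·r·sin T, we get sin T = 2·area/(s·r) ≈ 0.45311.
Taking the acute solution, ∠T ≈ 26.94°.

∠T ≈ 26.9433°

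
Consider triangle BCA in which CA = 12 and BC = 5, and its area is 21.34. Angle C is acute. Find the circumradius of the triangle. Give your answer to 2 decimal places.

6.47

From area = ½·BC·CA·sin C, we get sin C = 2·area/(BC·CA) ≈ 0.71133.
Taking the acute solution, ∠C ≈ 45.34°.
Law of cosines then gives AB ≈ 9.2009.
Circumradius = AB/(2 sin C) ≈ 6.4674.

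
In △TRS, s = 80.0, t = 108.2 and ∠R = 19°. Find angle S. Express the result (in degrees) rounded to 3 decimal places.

By the law of cosines, r² = s² + t² − 2·s·t·cos R = 1738.4, so r ≈ 41.694.
Law of cosines again: cos S = (t² + r² − s²)/(2·t·r) ≈ 0.78088, so ∠S ≈ 38.66°.

∠S ≈ 38.658°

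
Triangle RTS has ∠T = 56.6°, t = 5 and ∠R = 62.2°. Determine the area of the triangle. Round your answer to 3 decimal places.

The third angle is ∠S = 180° − ∠R − ∠T = 61.20°.
Law of sines: r = t·sin R/sin T ≈ 5.2979.
Law of sines: s = t·sin S/sin T ≈ 5.2483.
Area = ½·t·r·sin S ≈ 11.606.

area ≈ 11.606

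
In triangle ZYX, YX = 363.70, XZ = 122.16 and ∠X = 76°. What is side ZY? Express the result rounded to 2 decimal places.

354.55

By the law of cosines, ZY² = YX² + XZ² − 2·YX·XZ·cos X = 1.257e+05, so ZY ≈ 354.55.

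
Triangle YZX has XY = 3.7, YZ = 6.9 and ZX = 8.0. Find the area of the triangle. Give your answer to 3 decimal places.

Semiperimeter s = (8 + 3.7 + 6.9)/2 = 9.3.
Heron's formula: area = √(9.3·1.3·5.6·2.4) ≈ 12.747.

12.747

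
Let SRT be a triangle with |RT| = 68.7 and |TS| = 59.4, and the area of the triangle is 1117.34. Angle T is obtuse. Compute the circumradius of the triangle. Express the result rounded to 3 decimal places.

112.113

From area = ½·|RT|·|TS|·sin T, we get sin T = 2·area/(|RT|·|TS|) ≈ 0.54761.
Taking the obtuse solution, ∠T ≈ 146.80°.
Law of cosines then gives |SR| ≈ 122.79.
Circumradius = |SR|/(2 sin T) ≈ 112.11.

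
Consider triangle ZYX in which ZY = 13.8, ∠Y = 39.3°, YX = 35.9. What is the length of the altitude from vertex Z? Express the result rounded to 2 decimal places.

h_Z ≈ 8.74

By the law of cosines, XZ² = ZY² + YX² − 2·ZY·YX·cos Y = 712.5, so XZ ≈ 26.693.
Area = ½·ZY·YX·sin Y ≈ 156.89.
The altitude from Z has length 2·area/YX ≈ 8.7407.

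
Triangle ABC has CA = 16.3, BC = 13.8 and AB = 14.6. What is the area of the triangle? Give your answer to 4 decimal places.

Semiperimeter s = (13.8 + 16.3 + 14.6)/2 = 22.35.
Heron's formula: area = √(22.35·8.55·6.05·7.75) ≈ 94.656.

area ≈ 94.6565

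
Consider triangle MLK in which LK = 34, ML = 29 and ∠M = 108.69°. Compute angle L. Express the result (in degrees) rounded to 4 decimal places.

∠L ≈ 17.4127°

Law of sines: sin K = ML·sin M/LK ≈ 0.80796.
Since LK ≥ ML, only the acute value applies: ∠K ≈ 53.90°.
Then ∠L = 180° − ∠M − ∠K ≈ 17.41°.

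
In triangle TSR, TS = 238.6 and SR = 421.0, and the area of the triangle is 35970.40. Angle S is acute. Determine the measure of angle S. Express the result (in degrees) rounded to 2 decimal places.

∠S ≈ 45.74°

From area = ½·TS·SR·sin S, we get sin S = 2·area/(TS·SR) ≈ 0.71618.
Taking the acute solution, ∠S ≈ 45.74°.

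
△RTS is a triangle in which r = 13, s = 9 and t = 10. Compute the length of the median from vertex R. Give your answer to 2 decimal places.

Median from R: ½√(2·t² + 2·s² − r²) ≈ 6.9462.

6.95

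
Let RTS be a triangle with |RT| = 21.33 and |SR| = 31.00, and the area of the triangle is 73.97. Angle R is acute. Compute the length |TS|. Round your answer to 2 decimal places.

11.27

From area = ½·|SR|·|RT|·sin R, we get sin R = 2·area/(|SR|·|RT|) ≈ 0.22373.
Taking the acute solution, ∠R ≈ 12.93°.
Law of cosines then gives |TS| ≈ 11.271.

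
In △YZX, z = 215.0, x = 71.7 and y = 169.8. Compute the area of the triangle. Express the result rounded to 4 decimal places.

Semiperimeter s = (169.8 + 215 + 71.7)/2 = 228.25.
Heron's formula: area = √(228.25·58.45·13.25·156.55) ≈ 5260.6.

5260.5618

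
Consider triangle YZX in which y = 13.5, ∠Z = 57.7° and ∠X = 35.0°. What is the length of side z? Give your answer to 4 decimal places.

11.4237

The third angle is ∠Y = 180° − ∠Z − ∠X = 87.30°.
Law of sines: z = y·sin Z/sin Y ≈ 11.424.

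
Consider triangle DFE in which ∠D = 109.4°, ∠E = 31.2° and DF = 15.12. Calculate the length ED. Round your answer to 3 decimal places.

18.526

The third angle is ∠F = 180° − ∠E − ∠D = 39.40°.
Law of sines: ED = DF·sin F/sin E ≈ 18.526.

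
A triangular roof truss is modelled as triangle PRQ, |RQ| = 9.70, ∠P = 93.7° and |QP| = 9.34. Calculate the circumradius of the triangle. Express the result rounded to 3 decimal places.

4.860

Law of sines: sin R = |QP|·sin P/|RQ| ≈ 0.96088.
Since |RQ| ≥ |QP|, only the acute value applies: ∠R ≈ 73.92°.
Then ∠Q = 180° − ∠P − ∠R ≈ 12.38°.
Law of sines gives |PR| = |RQ|·sin Q/sin P ≈ 2.0838.
Circumradius = |RQ|/(2 sin P) ≈ 4.8601.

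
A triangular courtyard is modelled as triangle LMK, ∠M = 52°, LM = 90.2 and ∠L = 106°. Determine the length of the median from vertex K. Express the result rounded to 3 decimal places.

The third angle is ∠K = 180° − ∠L − ∠M = 22.00°.
Law of sines: MK = LM·sin L/sin K ≈ 231.46.
Law of sines: KL = LM·sin M/sin K ≈ 189.74.
Median from K: ½√(2·MK² + 2·KL² − LM²) ≈ 206.77.

m_K ≈ 206.769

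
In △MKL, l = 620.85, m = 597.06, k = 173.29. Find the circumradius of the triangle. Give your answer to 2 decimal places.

By the law of cosines, cos M = (k² + l² − m²) / (2·k·l) ≈ 0.27421, so ∠M ≈ 74.08°.
Circumradius = m/(2 sin M) ≈ 310.43.

R ≈ 310.43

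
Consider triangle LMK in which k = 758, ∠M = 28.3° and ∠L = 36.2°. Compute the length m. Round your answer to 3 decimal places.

398.144

The third angle is ∠K = 180° − ∠L − ∠M = 115.50°.
Law of sines: m = k·sin M/sin K ≈ 398.14.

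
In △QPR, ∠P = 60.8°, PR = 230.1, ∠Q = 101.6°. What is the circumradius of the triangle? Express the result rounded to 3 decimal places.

117.449

The third angle is ∠R = 180° − ∠Q − ∠P = 17.60°.
Law of sines: RQ = PR·sin P/sin Q ≈ 205.05.
Law of sines: QP = PR·sin R/sin Q ≈ 71.026.
Circumradius = PR/(2 sin Q) ≈ 117.45.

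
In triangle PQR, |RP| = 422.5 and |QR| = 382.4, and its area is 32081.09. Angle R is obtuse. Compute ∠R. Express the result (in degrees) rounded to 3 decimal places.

∠R ≈ 156.601°

From area = ½·|QR|·|RP|·sin R, we get sin R = 2·area/(|QR|·|RP|) ≈ 0.39713.
Taking the obtuse solution, ∠R ≈ 156.60°.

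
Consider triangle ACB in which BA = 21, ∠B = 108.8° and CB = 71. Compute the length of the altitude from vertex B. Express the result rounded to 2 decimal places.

h_B ≈ 17.58

By the law of cosines, AC² = CB² + BA² − 2·CB·BA·cos B = 6443, so AC ≈ 80.268.
Area = ½·CB·BA·sin B ≈ 705.73.
The altitude from B has length 2·area/AC ≈ 17.584.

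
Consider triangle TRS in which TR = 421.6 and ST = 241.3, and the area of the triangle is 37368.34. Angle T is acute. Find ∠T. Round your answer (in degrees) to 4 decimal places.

∠T ≈ 47.2770°

From area = ½·ST·TR·sin T, we get sin T = 2·area/(ST·TR) ≈ 0.73464.
Taking the acute solution, ∠T ≈ 47.28°.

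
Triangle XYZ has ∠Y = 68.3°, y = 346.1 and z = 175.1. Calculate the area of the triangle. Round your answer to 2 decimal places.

area ≈ 30115.81

Law of sines: sin Z = z·sin Y/y ≈ 0.47007.
Since y ≥ z, only the acute value applies: ∠Z ≈ 28.04°.
Then ∠X = 180° − ∠Y − ∠Z ≈ 83.66°.
Law of sines gives x = y·sin X/sin Y ≈ 370.22.
Area = ½·y·z·sin X ≈ 30116.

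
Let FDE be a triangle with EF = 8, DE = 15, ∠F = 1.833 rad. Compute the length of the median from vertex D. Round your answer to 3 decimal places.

Law of sines: sin D = EF·sin F/DE ≈ 0.51510.
Since DE ≥ EF, only the acute value applies: ∠D ≈ 0.541 rad.
Then ∠E = π − ∠F − ∠D ≈ 0.767 rad.
Law of sines gives FD = DE·sin E/sin F ≈ 10.783.
Median from D: ½√(2·FD² + 2·DE² − EF²) ≈ 12.435.

12.435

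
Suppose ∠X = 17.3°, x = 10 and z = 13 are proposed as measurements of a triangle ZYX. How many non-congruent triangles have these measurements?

2

z·sin X = 13·sin(17.3°) ≈ 3.866.
Since z sin X < x < z (3.866 < 10 < 13), two triangles exist.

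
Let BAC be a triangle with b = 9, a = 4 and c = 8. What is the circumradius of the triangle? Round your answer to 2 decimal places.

4.50

By the law of cosines, cos B = (a² + c² − b²) / (2·a·c) ≈ -0.01562, so ∠B ≈ 90.90°.
Circumradius = b/(2 sin B) ≈ 4.5005.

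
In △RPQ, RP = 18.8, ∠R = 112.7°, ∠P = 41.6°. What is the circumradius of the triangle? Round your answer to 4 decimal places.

21.6760

The third angle is ∠Q = 180° − ∠R − ∠P = 25.70°.
Law of sines: PQ = RP·sin R/sin Q ≈ 39.994.
Law of sines: QR = RP·sin P/sin Q ≈ 28.783.
Circumradius = RP/(2 sin Q) ≈ 21.676.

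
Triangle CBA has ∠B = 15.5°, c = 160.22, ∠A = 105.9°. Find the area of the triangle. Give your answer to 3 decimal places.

3864.837

The third angle is ∠C = 180° − ∠B − ∠A = 58.60°.
Law of sines: b = c·sin B/sin C ≈ 50.163.
Law of sines: a = c·sin A/sin C ≈ 180.53.
Area = ½·c·b·sin A ≈ 3864.8.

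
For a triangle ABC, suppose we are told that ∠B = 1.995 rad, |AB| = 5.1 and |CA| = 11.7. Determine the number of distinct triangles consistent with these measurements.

|AB|·sin B = 5.1·sin(1.995 rad) ≈ 4.648.
Since ∠B is not acute, a triangle exists only if |CA| > |AB|; here |CA| > |AB|, so there is exactly one triangle.

1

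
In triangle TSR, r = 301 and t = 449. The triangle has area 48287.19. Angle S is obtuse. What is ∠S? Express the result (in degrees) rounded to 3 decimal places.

From area = ½·r·t·sin S, we get sin S = 2·area/(r·t) ≈ 0.71458.
Taking the obtuse solution, ∠S ≈ 134.39°.

∠S ≈ 134.391°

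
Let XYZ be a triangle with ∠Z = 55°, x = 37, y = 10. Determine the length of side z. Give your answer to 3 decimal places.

32.320

By the law of cosines, z² = x² + y² − 2·x·y·cos Z = 1044.6, so z ≈ 32.32.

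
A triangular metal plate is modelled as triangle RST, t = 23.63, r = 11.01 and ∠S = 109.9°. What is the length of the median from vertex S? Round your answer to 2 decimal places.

11.21

By the law of cosines, s² = t² + r² − 2·t·r·cos S = 856.71, so s ≈ 29.27.
Median from S: ½√(2·t² + 2·r² − s²) ≈ 11.208.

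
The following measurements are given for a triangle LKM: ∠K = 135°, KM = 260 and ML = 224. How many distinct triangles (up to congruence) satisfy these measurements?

0

KM·sin K = 260·sin(135°) ≈ 183.8.
Since ∠K is not acute, a triangle exists only if ML > KM; here ML ≤ KM, so there is no triangle.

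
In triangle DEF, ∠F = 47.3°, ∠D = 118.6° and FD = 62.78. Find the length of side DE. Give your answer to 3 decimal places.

189.389

The third angle is ∠E = 180° − ∠F − ∠D = 14.10°.
Law of sines: DE = FD·sin F/sin E ≈ 189.39.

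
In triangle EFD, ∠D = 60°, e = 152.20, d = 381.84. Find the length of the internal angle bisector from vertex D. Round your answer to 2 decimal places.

195.23

Law of sines: sin E = e·sin D/d ≈ 0.34519.
Since d ≥ e, only the acute value applies: ∠E ≈ 20.19°.
Then ∠F = 180° − ∠D − ∠E ≈ 99.81°.
Law of sines gives f = d·sin F/sin D ≈ 434.47.
The bisector from D has length 2·e·f·cos(∠D/2)/(e+f) ≈ 195.23.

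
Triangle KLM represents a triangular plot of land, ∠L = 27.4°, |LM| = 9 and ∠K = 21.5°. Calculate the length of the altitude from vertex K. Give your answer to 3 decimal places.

h_K ≈ 8.516

The third angle is ∠M = 180° − ∠K − ∠L = 131.10°.
Law of sines: |MK| = |LM|·sin L/sin K ≈ 11.301.
Law of sines: |KL| = |LM|·sin M/sin K ≈ 18.505.
Area = ½·|LM|·|MK|·sin M ≈ 38.322.
The altitude from K has length 2·area/|LM| ≈ 8.516.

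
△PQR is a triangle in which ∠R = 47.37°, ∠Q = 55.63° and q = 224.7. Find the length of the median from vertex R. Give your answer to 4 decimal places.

m_R ≈ 224.4887

The third angle is ∠P = 180° − ∠Q − ∠R = 77.00°.
Law of sines: p = q·sin P/sin Q ≈ 265.25.
Law of sines: r = q·sin R/sin Q ≈ 200.29.
Median from R: ½√(2·p² + 2·q² − r²) ≈ 224.49.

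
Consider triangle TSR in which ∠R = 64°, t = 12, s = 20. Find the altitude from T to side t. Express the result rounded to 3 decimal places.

h_T ≈ 17.976

By the law of cosines, r² = t² + s² − 2·t·s·cos R = 333.58, so r ≈ 18.264.
Area = ½·t·s·sin R ≈ 107.86.
The altitude from T has length 2·area/t ≈ 17.976.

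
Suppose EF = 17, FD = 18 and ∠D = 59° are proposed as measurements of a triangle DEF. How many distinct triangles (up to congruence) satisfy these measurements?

FD·sin D = 18·sin(59°) ≈ 15.43.
Since FD sin D < EF < FD (15.43 < 17 < 18), two triangles exist.

2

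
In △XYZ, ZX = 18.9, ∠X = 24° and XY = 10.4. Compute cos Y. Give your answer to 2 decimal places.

cos Y ≈ -0.67

By the law of cosines, YZ² = ZX² + XY² − 2·ZX·XY·cos X = 106.24, so YZ ≈ 10.307.
Law of cosines again: cos Y = (XY² + YZ² − ZX²)/(2·XY·YZ) ≈ -0.66614, so ∠Y ≈ 131.77°.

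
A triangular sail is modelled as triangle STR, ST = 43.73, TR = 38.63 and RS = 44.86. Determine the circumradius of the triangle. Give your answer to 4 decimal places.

24.6170

By the law of cosines, cos S = (RS² + ST² − TR²) / (2·RS·ST) ≈ 0.61998, so ∠S ≈ 51.69°.
Circumradius = TR/(2 sin S) ≈ 24.617.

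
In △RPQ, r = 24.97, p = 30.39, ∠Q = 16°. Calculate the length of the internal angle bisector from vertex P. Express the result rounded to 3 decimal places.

t_P ≈ 7.145

By the law of cosines, q² = r² + p² − 2·r·p·cos Q = 88.169, so q ≈ 9.3898.
Law of cosines again: cos P = (q² + r² − p²)/(2·q·r) ≈ -0.45185, so ∠P ≈ 116.86°.
The bisector from P has length 2·q·r·cos(∠P/2)/(q+r) ≈ 7.1448.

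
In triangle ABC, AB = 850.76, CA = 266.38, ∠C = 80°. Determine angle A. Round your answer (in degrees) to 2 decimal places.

Law of sines: sin B = CA·sin C/AB ≈ 0.30835.
Since AB ≥ CA, only the acute value applies: ∠B ≈ 17.96°.
Then ∠A = 180° − ∠C − ∠B ≈ 82.04°.

∠A ≈ 82.04°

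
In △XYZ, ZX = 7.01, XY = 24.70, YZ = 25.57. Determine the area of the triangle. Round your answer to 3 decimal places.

Semiperimeter s = (25.57 + 7.01 + 24.7)/2 = 28.64.
Heron's formula: area = √(28.64·3.07·21.63·3.94) ≈ 86.563.

86.563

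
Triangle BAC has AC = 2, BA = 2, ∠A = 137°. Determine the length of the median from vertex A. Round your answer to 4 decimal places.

By the law of cosines, CB² = BA² + AC² − 2·BA·AC·cos A = 13.851, so CB ≈ 3.7217.
Median from A: ½√(2·BA² + 2·AC² − CB²) ≈ 0.733.

m_A ≈ 0.7330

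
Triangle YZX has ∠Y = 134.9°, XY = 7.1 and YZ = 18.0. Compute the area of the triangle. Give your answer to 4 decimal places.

area ≈ 45.2629

Area = ½·XY·YZ·sin Y ≈ 45.263.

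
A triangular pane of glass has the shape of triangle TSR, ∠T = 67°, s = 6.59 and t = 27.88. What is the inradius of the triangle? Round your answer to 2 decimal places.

Law of sines: sin S = s·sin T/t ≈ 0.21758.
Since t ≥ s, only the acute value applies: ∠S ≈ 12.57°.
Then ∠R = 180° − ∠T − ∠S ≈ 100.43°.
Law of sines gives r = t·sin R/sin T ≈ 29.787.
Area = ½·t·s·sin R ≈ 90.346.
Semiperimeter p = (27.88+6.59+29.787)/2 = 32.128.
Inradius = area/p = 90.346/32.128 ≈ 2.812.

2.81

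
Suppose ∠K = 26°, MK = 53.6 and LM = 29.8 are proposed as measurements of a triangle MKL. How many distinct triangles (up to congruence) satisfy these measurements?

2

MK·sin K = 53.6·sin(26°) ≈ 23.5.
Since MK sin K < LM < MK (23.5 < 29.8 < 53.6), two triangles exist.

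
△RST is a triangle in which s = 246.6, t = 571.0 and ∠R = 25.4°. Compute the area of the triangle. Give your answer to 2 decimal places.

Area = ½·s·t·sin R ≈ 30199.

area ≈ 30198.88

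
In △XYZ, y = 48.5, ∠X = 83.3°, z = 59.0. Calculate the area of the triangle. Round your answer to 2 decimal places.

Area = ½·y·z·sin X ≈ 1421.

area ≈ 1420.98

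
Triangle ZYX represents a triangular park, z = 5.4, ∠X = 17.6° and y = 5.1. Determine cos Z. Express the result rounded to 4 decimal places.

By the law of cosines, x² = z² + y² − 2·z·y·cos X = 2.6683, so x ≈ 1.6335.
Law of cosines again: cos Z = (y² + x² − z²)/(2·y·x) ≈ -0.02891, so ∠Z ≈ 91.66°.

-0.0289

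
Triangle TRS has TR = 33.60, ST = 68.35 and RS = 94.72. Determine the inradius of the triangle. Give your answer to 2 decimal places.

r ≈ 8.45

Semiperimeter s = (94.72 + 68.35 + 33.6)/2 = 98.335.
Heron's formula: area = √(98.335·3.615·29.985·64.735) ≈ 830.67.
Inradius = area/s = 830.67/98.335 ≈ 8.4474.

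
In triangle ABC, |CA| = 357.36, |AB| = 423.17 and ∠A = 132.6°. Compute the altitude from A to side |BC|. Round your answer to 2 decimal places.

h_A ≈ 155.64

By the law of cosines, |BC|² = |CA|² + |AB|² − 2·|CA|·|AB|·cos A = 5.115e+05, so |BC| ≈ 715.19.
Area = ½·|CA|·|AB|·sin A ≈ 55658.
The altitude from A has length 2·area/|BC| ≈ 155.64.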